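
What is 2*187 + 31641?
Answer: 32015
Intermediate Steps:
2*187 + 31641 = 374 + 31641 = 32015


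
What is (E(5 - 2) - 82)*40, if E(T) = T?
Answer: -3160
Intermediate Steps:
(E(5 - 2) - 82)*40 = ((5 - 2) - 82)*40 = (3 - 82)*40 = -79*40 = -3160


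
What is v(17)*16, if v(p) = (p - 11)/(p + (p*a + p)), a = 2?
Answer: 24/17 ≈ 1.4118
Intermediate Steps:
v(p) = (-11 + p)/(4*p) (v(p) = (p - 11)/(p + (p*2 + p)) = (-11 + p)/(p + (2*p + p)) = (-11 + p)/(p + 3*p) = (-11 + p)/((4*p)) = (-11 + p)*(1/(4*p)) = (-11 + p)/(4*p))
v(17)*16 = ((¼)*(-11 + 17)/17)*16 = ((¼)*(1/17)*6)*16 = (3/34)*16 = 24/17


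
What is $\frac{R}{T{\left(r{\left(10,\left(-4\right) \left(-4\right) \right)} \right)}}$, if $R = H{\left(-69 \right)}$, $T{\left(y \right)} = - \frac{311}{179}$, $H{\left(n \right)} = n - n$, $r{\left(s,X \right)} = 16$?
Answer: $0$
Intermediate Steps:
$H{\left(n \right)} = 0$
$T{\left(y \right)} = - \frac{311}{179}$ ($T{\left(y \right)} = \left(-311\right) \frac{1}{179} = - \frac{311}{179}$)
$R = 0$
$\frac{R}{T{\left(r{\left(10,\left(-4\right) \left(-4\right) \right)} \right)}} = \frac{0}{- \frac{311}{179}} = 0 \left(- \frac{179}{311}\right) = 0$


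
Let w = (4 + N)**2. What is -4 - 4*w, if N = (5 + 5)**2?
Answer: -43268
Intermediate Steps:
N = 100 (N = 10**2 = 100)
w = 10816 (w = (4 + 100)**2 = 104**2 = 10816)
-4 - 4*w = -4 - 4*10816 = -4 - 43264 = -43268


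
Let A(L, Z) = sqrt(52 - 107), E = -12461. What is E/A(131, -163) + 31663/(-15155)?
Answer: -31663/15155 + 12461*I*sqrt(55)/55 ≈ -2.0893 + 1680.2*I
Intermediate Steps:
A(L, Z) = I*sqrt(55) (A(L, Z) = sqrt(-55) = I*sqrt(55))
E/A(131, -163) + 31663/(-15155) = -12461*(-I*sqrt(55)/55) + 31663/(-15155) = -(-12461)*I*sqrt(55)/55 + 31663*(-1/15155) = 12461*I*sqrt(55)/55 - 31663/15155 = -31663/15155 + 12461*I*sqrt(55)/55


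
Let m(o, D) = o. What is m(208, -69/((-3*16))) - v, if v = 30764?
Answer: -30556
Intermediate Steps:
m(208, -69/((-3*16))) - v = 208 - 1*30764 = 208 - 30764 = -30556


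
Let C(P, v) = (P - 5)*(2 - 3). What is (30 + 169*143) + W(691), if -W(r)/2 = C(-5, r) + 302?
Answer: 23573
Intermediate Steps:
C(P, v) = 5 - P (C(P, v) = (-5 + P)*(-1) = 5 - P)
W(r) = -624 (W(r) = -2*((5 - 1*(-5)) + 302) = -2*((5 + 5) + 302) = -2*(10 + 302) = -2*312 = -624)
(30 + 169*143) + W(691) = (30 + 169*143) - 624 = (30 + 24167) - 624 = 24197 - 624 = 23573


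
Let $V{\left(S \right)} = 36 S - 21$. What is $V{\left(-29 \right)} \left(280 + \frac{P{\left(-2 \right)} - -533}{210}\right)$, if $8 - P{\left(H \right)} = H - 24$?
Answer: $- \frac{602151}{2} \approx -3.0108 \cdot 10^{5}$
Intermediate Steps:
$V{\left(S \right)} = -21 + 36 S$
$P{\left(H \right)} = 32 - H$ ($P{\left(H \right)} = 8 - \left(H - 24\right) = 8 - \left(-24 + H\right) = 32 - H$)
$V{\left(-29 \right)} \left(280 + \frac{P{\left(-2 \right)} - -533}{210}\right) = \left(-21 + 36 \left(-29\right)\right) \left(280 + \frac{\left(32 - -2\right) - -533}{210}\right) = \left(-21 - 1044\right) \left(280 + \left(\left(32 + 2\right) + 533\right) \frac{1}{210}\right) = - 1065 \left(280 + \left(34 + 533\right) \frac{1}{210}\right) = - 1065 \left(280 + 567 \cdot \frac{1}{210}\right) = - 1065 \left(280 + \frac{27}{10}\right) = \left(-1065\right) \frac{2827}{10} = - \frac{602151}{2}$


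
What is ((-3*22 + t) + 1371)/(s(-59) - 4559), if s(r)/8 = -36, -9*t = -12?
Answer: -3919/14541 ≈ -0.26951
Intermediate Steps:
t = 4/3 (t = -⅑*(-12) = 4/3 ≈ 1.3333)
s(r) = -288 (s(r) = 8*(-36) = -288)
((-3*22 + t) + 1371)/(s(-59) - 4559) = ((-3*22 + 4/3) + 1371)/(-288 - 4559) = ((-66 + 4/3) + 1371)/(-4847) = (-194/3 + 1371)*(-1/4847) = (3919/3)*(-1/4847) = -3919/14541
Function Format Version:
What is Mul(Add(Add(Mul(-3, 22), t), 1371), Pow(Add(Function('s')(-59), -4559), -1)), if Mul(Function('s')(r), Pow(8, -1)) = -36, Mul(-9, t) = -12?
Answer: Rational(-3919, 14541) ≈ -0.26951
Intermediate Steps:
t = Rational(4, 3) (t = Mul(Rational(-1, 9), -12) = Rational(4, 3) ≈ 1.3333)
Function('s')(r) = -288 (Function('s')(r) = Mul(8, -36) = -288)
Mul(Add(Add(Mul(-3, 22), t), 1371), Pow(Add(Function('s')(-59), -4559), -1)) = Mul(Add(Add(Mul(-3, 22), Rational(4, 3)), 1371), Pow(Add(-288, -4559), -1)) = Mul(Add(Add(-66, Rational(4, 3)), 1371), Pow(-4847, -1)) = Mul(Add(Rational(-194, 3), 1371), Rational(-1, 4847)) = Mul(Rational(3919, 3), Rational(-1, 4847)) = Rational(-3919, 14541)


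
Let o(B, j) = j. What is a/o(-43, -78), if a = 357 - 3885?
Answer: 588/13 ≈ 45.231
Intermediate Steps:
a = -3528
a/o(-43, -78) = -3528/(-78) = -3528*(-1/78) = 588/13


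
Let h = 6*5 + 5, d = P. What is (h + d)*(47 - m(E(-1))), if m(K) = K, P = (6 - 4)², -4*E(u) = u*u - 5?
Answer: 1794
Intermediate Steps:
E(u) = 5/4 - u²/4 (E(u) = -(u*u - 5)/4 = -(u² - 5)/4 = -(-5 + u²)/4 = 5/4 - u²/4)
P = 4 (P = 2² = 4)
d = 4
h = 35 (h = 30 + 5 = 35)
(h + d)*(47 - m(E(-1))) = (35 + 4)*(47 - (5/4 - ¼*(-1)²)) = 39*(47 - (5/4 - ¼*1)) = 39*(47 - (5/4 - ¼)) = 39*(47 - 1*1) = 39*(47 - 1) = 39*46 = 1794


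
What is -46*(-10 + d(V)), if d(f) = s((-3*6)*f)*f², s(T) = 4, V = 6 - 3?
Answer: -1196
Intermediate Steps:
V = 3
d(f) = 4*f²
-46*(-10 + d(V)) = -46*(-10 + 4*3²) = -46*(-10 + 4*9) = -46*(-10 + 36) = -46*26 = -1196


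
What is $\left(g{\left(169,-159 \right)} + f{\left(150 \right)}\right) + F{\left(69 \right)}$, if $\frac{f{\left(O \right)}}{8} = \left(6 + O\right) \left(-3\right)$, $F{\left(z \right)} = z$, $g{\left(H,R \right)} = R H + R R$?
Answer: $-5265$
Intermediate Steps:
$g{\left(H,R \right)} = R^{2} + H R$ ($g{\left(H,R \right)} = H R + R^{2} = R^{2} + H R$)
$f{\left(O \right)} = -144 - 24 O$ ($f{\left(O \right)} = 8 \left(6 + O\right) \left(-3\right) = 8 \left(-18 - 3 O\right) = -144 - 24 O$)
$\left(g{\left(169,-159 \right)} + f{\left(150 \right)}\right) + F{\left(69 \right)} = \left(- 159 \left(169 - 159\right) - 3744\right) + 69 = \left(\left(-159\right) 10 - 3744\right) + 69 = \left(-1590 - 3744\right) + 69 = -5334 + 69 = -5265$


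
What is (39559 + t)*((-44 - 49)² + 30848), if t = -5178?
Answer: 1357946357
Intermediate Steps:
(39559 + t)*((-44 - 49)² + 30848) = (39559 - 5178)*((-44 - 49)² + 30848) = 34381*((-93)² + 30848) = 34381*(8649 + 30848) = 34381*39497 = 1357946357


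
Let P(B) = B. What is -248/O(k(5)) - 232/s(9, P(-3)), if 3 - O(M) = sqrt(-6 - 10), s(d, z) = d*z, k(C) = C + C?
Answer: -14288/675 - 992*I/25 ≈ -21.167 - 39.68*I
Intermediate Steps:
k(C) = 2*C
O(M) = 3 - 4*I (O(M) = 3 - sqrt(-6 - 10) = 3 - sqrt(-16) = 3 - 4*I)
-248/O(k(5)) - 232/s(9, P(-3)) = -248*(3 + 4*I)/25 - 232/(9*(-3)) = -248*(3 + 4*I)/25 - 232/(-27) = -248*(3 + 4*I)/25 - 232*(-1/27) = -248*(3 + 4*I)/25 + 232/27 = 232/27 - 248*(3 + 4*I)/25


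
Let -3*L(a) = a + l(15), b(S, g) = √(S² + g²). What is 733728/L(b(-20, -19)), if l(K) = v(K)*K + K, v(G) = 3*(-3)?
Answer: 264142080/13639 + 2201184*√761/13639 ≈ 23819.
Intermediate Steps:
v(G) = -9
l(K) = -8*K (l(K) = -9*K + K = -8*K)
L(a) = 40 - a/3 (L(a) = -(a - 8*15)/3 = -(a - 120)/3 = -(-120 + a)/3 = 40 - a/3)
733728/L(b(-20, -19)) = 733728/(40 - √((-20)² + (-19)²)/3) = 733728/(40 - √(400 + 361)/3) = 733728/(40 - √761/3)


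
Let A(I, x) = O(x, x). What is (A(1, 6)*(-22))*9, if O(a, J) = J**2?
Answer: -7128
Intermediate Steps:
A(I, x) = x**2
(A(1, 6)*(-22))*9 = (6**2*(-22))*9 = (36*(-22))*9 = -792*9 = -7128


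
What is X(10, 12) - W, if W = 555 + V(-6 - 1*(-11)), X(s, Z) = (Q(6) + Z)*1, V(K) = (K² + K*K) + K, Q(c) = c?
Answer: -592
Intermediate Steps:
V(K) = K + 2*K² (V(K) = (K² + K²) + K = 2*K² + K = K + 2*K²)
X(s, Z) = 6 + Z (X(s, Z) = (6 + Z)*1 = 6 + Z)
W = 610 (W = 555 + (-6 - 1*(-11))*(1 + 2*(-6 - 1*(-11))) = 555 + (-6 + 11)*(1 + 2*(-6 + 11)) = 555 + 5*(1 + 2*5) = 555 + 5*(1 + 10) = 555 + 5*11 = 555 + 55 = 610)
X(10, 12) - W = (6 + 12) - 1*610 = 18 - 610 = -592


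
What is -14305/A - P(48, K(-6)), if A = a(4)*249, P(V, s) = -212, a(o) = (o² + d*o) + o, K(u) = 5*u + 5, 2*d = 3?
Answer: 1358183/6474 ≈ 209.79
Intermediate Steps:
d = 3/2 (d = (½)*3 = 3/2 ≈ 1.5000)
K(u) = 5 + 5*u
a(o) = o² + 5*o/2 (a(o) = (o² + 3*o/2) + o = o² + 5*o/2)
A = 6474 (A = ((½)*4*(5 + 2*4))*249 = ((½)*4*(5 + 8))*249 = ((½)*4*13)*249 = 26*249 = 6474)
-14305/A - P(48, K(-6)) = -14305/6474 - 1*(-212) = -14305*1/6474 + 212 = -14305/6474 + 212 = 1358183/6474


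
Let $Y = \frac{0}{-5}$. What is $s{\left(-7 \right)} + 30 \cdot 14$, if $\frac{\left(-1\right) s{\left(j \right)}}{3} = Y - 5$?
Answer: $435$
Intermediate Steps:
$Y = 0$ ($Y = 0 \left(- \frac{1}{5}\right) = 0$)
$s{\left(j \right)} = 15$ ($s{\left(j \right)} = - 3 \left(0 - 5\right) = \left(-3\right) \left(-5\right) = 15$)
$s{\left(-7 \right)} + 30 \cdot 14 = 15 + 30 \cdot 14 = 15 + 420 = 435$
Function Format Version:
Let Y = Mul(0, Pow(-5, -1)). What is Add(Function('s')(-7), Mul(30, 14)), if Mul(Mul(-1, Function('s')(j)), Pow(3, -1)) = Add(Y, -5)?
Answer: 435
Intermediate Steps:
Y = 0 (Y = Mul(0, Rational(-1, 5)) = 0)
Function('s')(j) = 15 (Function('s')(j) = Mul(-3, Add(0, -5)) = Mul(-3, -5) = 15)
Add(Function('s')(-7), Mul(30, 14)) = Add(15, Mul(30, 14)) = Add(15, 420) = 435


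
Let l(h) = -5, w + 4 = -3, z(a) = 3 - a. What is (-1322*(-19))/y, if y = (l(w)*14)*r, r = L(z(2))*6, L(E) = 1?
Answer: -12559/210 ≈ -59.805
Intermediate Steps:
w = -7 (w = -4 - 3 = -7)
r = 6 (r = 1*6 = 6)
y = -420 (y = -5*14*6 = -70*6 = -420)
(-1322*(-19))/y = -1322*(-19)/(-420) = 25118*(-1/420) = -12559/210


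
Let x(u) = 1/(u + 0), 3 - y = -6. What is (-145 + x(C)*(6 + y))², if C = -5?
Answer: 21904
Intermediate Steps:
y = 9 (y = 3 - 1*(-6) = 3 + 6 = 9)
x(u) = 1/u
(-145 + x(C)*(6 + y))² = (-145 + (6 + 9)/(-5))² = (-145 - ⅕*15)² = (-145 - 3)² = (-148)² = 21904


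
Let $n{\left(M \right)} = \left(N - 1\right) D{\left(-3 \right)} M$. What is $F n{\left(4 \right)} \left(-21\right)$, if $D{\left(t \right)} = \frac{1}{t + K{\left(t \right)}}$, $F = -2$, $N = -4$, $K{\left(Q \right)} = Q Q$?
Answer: $-140$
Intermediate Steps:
$K{\left(Q \right)} = Q^{2}$
$D{\left(t \right)} = \frac{1}{t + t^{2}}$
$n{\left(M \right)} = - \frac{5 M}{6}$ ($n{\left(M \right)} = \left(-4 - 1\right) \frac{1}{\left(-3\right) \left(1 - 3\right)} M = - 5 - \frac{1}{3 \left(-2\right)} M = - 5 \left(- \frac{1}{3}\right) \left(- \frac{1}{2}\right) M = - 5 \frac{M}{6} = - \frac{5 M}{6}$)
$F n{\left(4 \right)} \left(-21\right) = - 2 \left(\left(- \frac{5}{6}\right) 4\right) \left(-21\right) = \left(-2\right) \left(- \frac{10}{3}\right) \left(-21\right) = \frac{20}{3} \left(-21\right) = -140$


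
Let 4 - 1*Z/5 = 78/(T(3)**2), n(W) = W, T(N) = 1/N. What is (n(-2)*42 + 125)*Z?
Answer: -143090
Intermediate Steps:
Z = -3490 (Z = 20 - 390/((1/3)**2) = 20 - 390/1/9 = 20 - 390*9 = 20 - 5*702 = 20 - 3510 = -3490)
(n(-2)*42 + 125)*Z = (-2*42 + 125)*(-3490) = (-84 + 125)*(-3490) = 41*(-3490) = -143090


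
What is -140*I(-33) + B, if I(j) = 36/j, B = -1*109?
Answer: 481/11 ≈ 43.727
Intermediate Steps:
B = -109
-140*I(-33) + B = -5040/(-33) - 109 = -5040*(-1)/33 - 109 = -140*(-12/11) - 109 = 1680/11 - 109 = 481/11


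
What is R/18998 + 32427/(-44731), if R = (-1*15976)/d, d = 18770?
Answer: -2890984580719/3987684332065 ≈ -0.72498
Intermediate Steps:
R = -7988/9385 (R = -1*15976/18770 = -15976*1/18770 = -7988/9385 ≈ -0.85115)
R/18998 + 32427/(-44731) = -7988/9385/18998 + 32427/(-44731) = -7988/9385*1/18998 + 32427*(-1/44731) = -3994/89148115 - 32427/44731 = -2890984580719/3987684332065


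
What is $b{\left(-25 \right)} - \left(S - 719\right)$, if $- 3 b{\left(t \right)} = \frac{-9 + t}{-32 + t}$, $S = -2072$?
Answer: $\frac{477227}{171} \approx 2790.8$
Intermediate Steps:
$b{\left(t \right)} = - \frac{-9 + t}{3 \left(-32 + t\right)}$ ($b{\left(t \right)} = - \frac{\left(-9 + t\right) \frac{1}{-32 + t}}{3} = - \frac{\frac{1}{-32 + t} \left(-9 + t\right)}{3} = - \frac{-9 + t}{3 \left(-32 + t\right)}$)
$b{\left(-25 \right)} - \left(S - 719\right) = \frac{9 - -25}{3 \left(-32 - 25\right)} - \left(-2072 - 719\right) = \frac{9 + 25}{3 \left(-57\right)} - -2791 = \frac{1}{3} \left(- \frac{1}{57}\right) 34 + 2791 = - \frac{34}{171} + 2791 = \frac{477227}{171}$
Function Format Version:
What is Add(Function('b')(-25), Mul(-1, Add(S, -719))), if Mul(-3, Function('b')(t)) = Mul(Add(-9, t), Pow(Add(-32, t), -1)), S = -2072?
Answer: Rational(477227, 171) ≈ 2790.8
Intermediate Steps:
Function('b')(t) = Mul(Rational(-1, 3), Pow(Add(-32, t), -1), Add(-9, t)) (Function('b')(t) = Mul(Rational(-1, 3), Mul(Add(-9, t), Pow(Add(-32, t), -1))) = Mul(Rational(-1, 3), Mul(Pow(Add(-32, t), -1), Add(-9, t))) = Mul(Rational(-1, 3), Pow(Add(-32, t), -1), Add(-9, t)))
Add(Function('b')(-25), Mul(-1, Add(S, -719))) = Add(Mul(Rational(1, 3), Pow(Add(-32, -25), -1), Add(9, Mul(-1, -25))), Mul(-1, Add(-2072, -719))) = Add(Mul(Rational(1, 3), Pow(-57, -1), Add(9, 25)), Mul(-1, -2791)) = Add(Mul(Rational(1, 3), Rational(-1, 57), 34), 2791) = Add(Rational(-34, 171), 2791) = Rational(477227, 171)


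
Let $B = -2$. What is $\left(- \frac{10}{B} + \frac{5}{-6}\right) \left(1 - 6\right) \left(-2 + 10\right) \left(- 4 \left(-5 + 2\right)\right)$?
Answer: $-2000$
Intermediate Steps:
$\left(- \frac{10}{B} + \frac{5}{-6}\right) \left(1 - 6\right) \left(-2 + 10\right) \left(- 4 \left(-5 + 2\right)\right) = \left(- \frac{10}{-2} + \frac{5}{-6}\right) \left(1 - 6\right) \left(-2 + 10\right) \left(- 4 \left(-5 + 2\right)\right) = \left(\left(-10\right) \left(- \frac{1}{2}\right) + 5 \left(- \frac{1}{6}\right)\right) \left(\left(-5\right) 8\right) \left(\left(-4\right) \left(-3\right)\right) = \left(5 - \frac{5}{6}\right) \left(-40\right) 12 = \frac{25}{6} \left(-40\right) 12 = \left(- \frac{500}{3}\right) 12 = -2000$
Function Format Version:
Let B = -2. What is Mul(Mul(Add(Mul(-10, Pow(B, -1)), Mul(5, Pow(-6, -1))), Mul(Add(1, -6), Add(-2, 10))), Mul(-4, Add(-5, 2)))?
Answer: -2000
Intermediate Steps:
Mul(Mul(Add(Mul(-10, Pow(B, -1)), Mul(5, Pow(-6, -1))), Mul(Add(1, -6), Add(-2, 10))), Mul(-4, Add(-5, 2))) = Mul(Mul(Add(Mul(-10, Pow(-2, -1)), Mul(5, Pow(-6, -1))), Mul(Add(1, -6), Add(-2, 10))), Mul(-4, Add(-5, 2))) = Mul(Mul(Add(Mul(-10, Rational(-1, 2)), Mul(5, Rational(-1, 6))), Mul(-5, 8)), Mul(-4, -3)) = Mul(Mul(Add(5, Rational(-5, 6)), -40), 12) = Mul(Mul(Rational(25, 6), -40), 12) = Mul(Rational(-500, 3), 12) = -2000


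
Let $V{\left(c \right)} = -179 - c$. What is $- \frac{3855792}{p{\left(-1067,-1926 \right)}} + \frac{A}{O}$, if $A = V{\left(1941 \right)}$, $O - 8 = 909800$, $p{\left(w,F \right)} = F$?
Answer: $\frac{73083881767}{36506046} \approx 2002.0$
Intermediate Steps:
$O = 909808$ ($O = 8 + 909800 = 909808$)
$A = -2120$ ($A = -179 - 1941 = -2120$)
$- \frac{3855792}{p{\left(-1067,-1926 \right)}} + \frac{A}{O} = - \frac{3855792}{-1926} - \frac{2120}{909808} = \left(-3855792\right) \left(- \frac{1}{1926}\right) - \frac{265}{113726} = \frac{642632}{321} - \frac{265}{113726} = \frac{73083881767}{36506046}$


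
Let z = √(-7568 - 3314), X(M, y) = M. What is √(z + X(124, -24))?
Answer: √(124 + I*√10882) ≈ 11.959 + 4.3614*I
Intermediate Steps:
z = I*√10882 (z = √(-10882) = I*√10882 ≈ 104.32*I)
√(z + X(124, -24)) = √(I*√10882 + 124) = √(124 + I*√10882)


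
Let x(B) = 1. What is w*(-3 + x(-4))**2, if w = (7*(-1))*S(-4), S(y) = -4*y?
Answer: -448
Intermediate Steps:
w = -112 (w = (7*(-1))*(-4*(-4)) = -7*16 = -112)
w*(-3 + x(-4))**2 = -112*(-3 + 1)**2 = -112*(-2)**2 = -112*4 = -448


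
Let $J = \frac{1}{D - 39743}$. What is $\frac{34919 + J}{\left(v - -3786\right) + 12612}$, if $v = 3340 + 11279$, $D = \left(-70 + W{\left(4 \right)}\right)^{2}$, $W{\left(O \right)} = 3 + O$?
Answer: $\frac{416397435}{369867386} \approx 1.1258$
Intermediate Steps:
$D = 3969$ ($D = \left(-70 + \left(3 + 4\right)\right)^{2} = \left(-70 + 7\right)^{2} = \left(-63\right)^{2} = 3969$)
$J = - \frac{1}{35774}$ ($J = \frac{1}{3969 - 39743} = \frac{1}{-35774} = - \frac{1}{35774} \approx -2.7953 \cdot 10^{-5}$)
$v = 14619$
$\frac{34919 + J}{\left(v - -3786\right) + 12612} = \frac{34919 - \frac{1}{35774}}{\left(14619 - -3786\right) + 12612} = \frac{1249192305}{35774 \left(\left(14619 + 3786\right) + 12612\right)} = \frac{1249192305}{35774 \left(18405 + 12612\right)} = \frac{1249192305}{35774 \cdot 31017} = \frac{1249192305}{35774} \cdot \frac{1}{31017} = \frac{416397435}{369867386}$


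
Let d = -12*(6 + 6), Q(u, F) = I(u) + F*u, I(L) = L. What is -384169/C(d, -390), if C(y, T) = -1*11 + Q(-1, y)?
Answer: -384169/132 ≈ -2910.4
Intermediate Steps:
Q(u, F) = u + F*u
d = -144 (d = -12*12 = -144)
C(y, T) = -12 - y (C(y, T) = -1*11 - (1 + y) = -11 + (-1 - y) = -12 - y)
-384169/C(d, -390) = -384169/(-12 - 1*(-144)) = -384169/(-12 + 144) = -384169/132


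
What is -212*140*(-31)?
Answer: 920080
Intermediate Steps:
-212*140*(-31) = -29680*(-31) = 920080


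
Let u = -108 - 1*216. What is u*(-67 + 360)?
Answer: -94932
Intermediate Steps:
u = -324 (u = -108 - 216 = -324)
u*(-67 + 360) = -324*(-67 + 360) = -324*293 = -94932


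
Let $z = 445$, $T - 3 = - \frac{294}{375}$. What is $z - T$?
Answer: $\frac{55348}{125} \approx 442.78$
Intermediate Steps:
$T = \frac{277}{125}$ ($T = 3 - \frac{294}{375} = 3 - \frac{98}{125} = \frac{277}{125} \approx 2.216$)
$z - T = 445 - \frac{277}{125} = \frac{55348}{125}$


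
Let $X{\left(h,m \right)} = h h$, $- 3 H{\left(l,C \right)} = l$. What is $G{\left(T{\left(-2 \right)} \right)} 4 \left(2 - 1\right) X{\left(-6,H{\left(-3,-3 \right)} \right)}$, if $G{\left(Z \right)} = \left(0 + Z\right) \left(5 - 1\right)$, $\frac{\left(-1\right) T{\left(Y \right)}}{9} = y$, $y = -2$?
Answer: $10368$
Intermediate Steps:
$H{\left(l,C \right)} = - \frac{l}{3}$
$T{\left(Y \right)} = 18$ ($T{\left(Y \right)} = \left(-9\right) \left(-2\right) = 18$)
$G{\left(Z \right)} = 4 Z$ ($G{\left(Z \right)} = Z 4 = 4 Z$)
$X{\left(h,m \right)} = h^{2}$
$G{\left(T{\left(-2 \right)} \right)} 4 \left(2 - 1\right) X{\left(-6,H{\left(-3,-3 \right)} \right)} = 4 \cdot 18 \cdot 4 \left(2 - 1\right) \left(-6\right)^{2} = 72 \cdot 4 \cdot 1 \cdot 36 = 72 \cdot 4 \cdot 36 = 288 \cdot 36 = 10368$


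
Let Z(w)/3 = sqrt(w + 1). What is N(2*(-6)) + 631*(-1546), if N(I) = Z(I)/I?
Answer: -975526 - I*sqrt(11)/4 ≈ -9.7553e+5 - 0.82916*I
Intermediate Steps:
Z(w) = 3*sqrt(1 + w) (Z(w) = 3*sqrt(w + 1) = 3*sqrt(1 + w))
N(I) = 3*sqrt(1 + I)/I (N(I) = (3*sqrt(1 + I))/I = 3*sqrt(1 + I)/I)
N(2*(-6)) + 631*(-1546) = 3*sqrt(1 + 2*(-6))/((2*(-6))) + 631*(-1546) = 3*sqrt(1 - 12)/(-12) - 975526 = 3*(-1/12)*sqrt(-11) - 975526 = 3*(-1/12)*(I*sqrt(11)) - 975526 = -I*sqrt(11)/4 - 975526 = -975526 - I*sqrt(11)/4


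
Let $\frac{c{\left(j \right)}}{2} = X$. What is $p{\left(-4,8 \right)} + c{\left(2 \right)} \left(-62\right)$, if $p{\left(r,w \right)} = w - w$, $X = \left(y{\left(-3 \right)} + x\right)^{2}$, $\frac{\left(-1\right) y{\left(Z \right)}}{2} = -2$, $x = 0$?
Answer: $-1984$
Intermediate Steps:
$y{\left(Z \right)} = 4$ ($y{\left(Z \right)} = \left(-2\right) \left(-2\right) = 4$)
$X = 16$ ($X = \left(4 + 0\right)^{2} = 4^{2} = 16$)
$p{\left(r,w \right)} = 0$
$c{\left(j \right)} = 32$ ($c{\left(j \right)} = 2 \cdot 16 = 32$)
$p{\left(-4,8 \right)} + c{\left(2 \right)} \left(-62\right) = 0 + 32 \left(-62\right) = 0 - 1984 = -1984$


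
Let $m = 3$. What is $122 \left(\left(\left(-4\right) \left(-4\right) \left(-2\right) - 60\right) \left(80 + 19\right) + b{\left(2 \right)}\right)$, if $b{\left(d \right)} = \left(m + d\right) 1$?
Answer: $-1110566$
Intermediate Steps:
$b{\left(d \right)} = 3 + d$ ($b{\left(d \right)} = \left(3 + d\right) 1 = 3 + d$)
$122 \left(\left(\left(-4\right) \left(-4\right) \left(-2\right) - 60\right) \left(80 + 19\right) + b{\left(2 \right)}\right) = 122 \left(\left(\left(-4\right) \left(-4\right) \left(-2\right) - 60\right) \left(80 + 19\right) + \left(3 + 2\right)\right) = 122 \left(\left(16 \left(-2\right) - 60\right) 99 + 5\right) = 122 \left(\left(-32 - 60\right) 99 + 5\right) = 122 \left(\left(-92\right) 99 + 5\right) = 122 \left(-9108 + 5\right) = 122 \left(-9103\right) = -1110566$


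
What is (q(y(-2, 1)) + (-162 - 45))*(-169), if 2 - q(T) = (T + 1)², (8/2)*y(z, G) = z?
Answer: 138749/4 ≈ 34687.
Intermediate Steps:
y(z, G) = z/4
q(T) = 2 - (1 + T)² (q(T) = 2 - (T + 1)² = 2 - (1 + T)²)
(q(y(-2, 1)) + (-162 - 45))*(-169) = ((2 - (1 + (¼)*(-2))²) + (-162 - 45))*(-169) = ((2 - (1 - ½)²) - 207)*(-169) = ((2 - (½)²) - 207)*(-169) = ((2 - 1*¼) - 207)*(-169) = ((2 - ¼) - 207)*(-169) = (7/4 - 207)*(-169) = -821/4*(-169) = 138749/4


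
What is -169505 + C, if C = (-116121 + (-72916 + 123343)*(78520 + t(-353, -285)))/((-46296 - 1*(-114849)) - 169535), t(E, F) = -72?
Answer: -21072735085/100982 ≈ -2.0868e+5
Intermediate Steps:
C = -3955781175/100982 (C = (-116121 + (-72916 + 123343)*(78520 - 72))/((-46296 - 1*(-114849)) - 169535) = (-116121 + 50427*78448)/((-46296 + 114849) - 169535) = (-116121 + 3955897296)/(68553 - 169535) = 3955781175/(-100982) = 3955781175*(-1/100982) = -3955781175/100982 ≈ -39173.)
-169505 + C = -169505 - 3955781175/100982 = -21072735085/100982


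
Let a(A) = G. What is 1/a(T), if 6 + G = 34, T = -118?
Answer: 1/28 ≈ 0.035714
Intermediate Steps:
G = 28 (G = -6 + 34 = 28)
a(A) = 28
1/a(T) = 1/28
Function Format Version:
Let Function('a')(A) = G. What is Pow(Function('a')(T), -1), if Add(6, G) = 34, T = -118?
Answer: Rational(1, 28) ≈ 0.035714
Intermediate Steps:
G = 28 (G = Add(-6, 34) = 28)
Function('a')(A) = 28
Pow(Function('a')(T), -1) = Pow(28, -1) = Rational(1, 28)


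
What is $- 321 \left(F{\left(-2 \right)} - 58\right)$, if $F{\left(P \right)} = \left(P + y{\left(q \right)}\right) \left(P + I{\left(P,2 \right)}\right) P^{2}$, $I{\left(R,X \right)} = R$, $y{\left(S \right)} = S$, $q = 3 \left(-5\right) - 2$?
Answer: $-78966$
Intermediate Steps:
$q = -17$ ($q = -15 - 2 = -17$)
$F{\left(P \right)} = 2 P^{3} \left(-17 + P\right)$ ($F{\left(P \right)} = \left(P - 17\right) \left(P + P\right) P^{2} = \left(-17 + P\right) 2 P P^{2} = 2 P \left(-17 + P\right) P^{2} = 2 P^{3} \left(-17 + P\right)$)
$- 321 \left(F{\left(-2 \right)} - 58\right) = - 321 \left(2 \left(-2\right)^{3} \left(-17 - 2\right) - 58\right) = - 321 \left(2 \left(-8\right) \left(-19\right) - 58\right) = - 321 \left(304 - 58\right) = \left(-321\right) 246 = -78966$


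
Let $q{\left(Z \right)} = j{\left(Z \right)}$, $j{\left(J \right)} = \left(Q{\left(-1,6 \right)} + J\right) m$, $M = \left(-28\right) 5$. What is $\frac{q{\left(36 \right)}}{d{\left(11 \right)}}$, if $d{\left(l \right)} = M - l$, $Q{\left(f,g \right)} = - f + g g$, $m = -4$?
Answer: $\frac{292}{151} \approx 1.9338$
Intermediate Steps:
$M = -140$
$Q{\left(f,g \right)} = g^{2} - f$ ($Q{\left(f,g \right)} = - f + g^{2} = g^{2} - f$)
$j{\left(J \right)} = -148 - 4 J$ ($j{\left(J \right)} = \left(\left(6^{2} - -1\right) + J\right) \left(-4\right) = \left(\left(36 + 1\right) + J\right) \left(-4\right) = \left(37 + J\right) \left(-4\right) = -148 - 4 J$)
$d{\left(l \right)} = -140 - l$
$q{\left(Z \right)} = -148 - 4 Z$
$\frac{q{\left(36 \right)}}{d{\left(11 \right)}} = \frac{-148 - 144}{-140 - 11} = - \frac{292}{-151} = \left(-292\right) \left(- \frac{1}{151}\right) = \frac{292}{151}$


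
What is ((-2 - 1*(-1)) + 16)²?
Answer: 225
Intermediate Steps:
((-2 - 1*(-1)) + 16)² = ((-2 + 1) + 16)² = (-1 + 16)² = 15² = 225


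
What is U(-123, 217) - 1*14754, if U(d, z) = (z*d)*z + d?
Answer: -5806824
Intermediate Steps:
U(d, z) = d + d*z**2 (U(d, z) = (d*z)*z + d = d*z**2 + d = d + d*z**2)
U(-123, 217) - 1*14754 = -123*(1 + 217**2) - 1*14754 = -123*(1 + 47089) - 14754 = -123*47090 - 14754 = -5792070 - 14754 = -5806824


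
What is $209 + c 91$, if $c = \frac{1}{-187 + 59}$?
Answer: $\frac{26661}{128} \approx 208.29$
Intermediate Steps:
$c = - \frac{1}{128}$ ($c = \frac{1}{-128} = - \frac{1}{128} \approx -0.0078125$)
$209 + c 91 = 209 - \frac{91}{128} = \frac{26661}{128}$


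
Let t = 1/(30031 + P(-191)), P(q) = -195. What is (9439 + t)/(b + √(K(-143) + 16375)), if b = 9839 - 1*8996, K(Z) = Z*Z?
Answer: 47481470043/4020848540 - 56324401*√9206/2010424270 ≈ 9.1207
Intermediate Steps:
K(Z) = Z²
b = 843 (b = 9839 - 8996 = 843)
t = 1/29836 (t = 1/(30031 - 195) = 1/29836 ≈ 3.3517e-5)
(9439 + t)/(b + √(K(-143) + 16375)) = (9439 + 1/29836)/(843 + √((-143)² + 16375)) = 281622005/(29836*(843 + √(20449 + 16375))) = 281622005/(29836*(843 + √36824)) = 281622005/(29836*(843 + 2*√9206))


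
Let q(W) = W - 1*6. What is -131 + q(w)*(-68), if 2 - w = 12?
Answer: 957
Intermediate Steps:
w = -10 (w = 2 - 1*12 = 2 - 12 = -10)
q(W) = -6 + W (q(W) = W - 6 = -6 + W)
-131 + q(w)*(-68) = -131 + (-6 - 10)*(-68) = -131 - 16*(-68) = -131 + 1088 = 957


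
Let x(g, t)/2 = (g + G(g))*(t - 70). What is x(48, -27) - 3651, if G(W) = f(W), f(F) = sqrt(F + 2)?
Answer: -12963 - 970*sqrt(2) ≈ -14335.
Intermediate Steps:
f(F) = sqrt(2 + F)
G(W) = sqrt(2 + W)
x(g, t) = 2*(-70 + t)*(g + sqrt(2 + g)) (x(g, t) = 2*((g + sqrt(2 + g))*(t - 70)) = 2*((g + sqrt(2 + g))*(-70 + t)) = 2*((-70 + t)*(g + sqrt(2 + g))) = 2*(-70 + t)*(g + sqrt(2 + g)))
x(48, -27) - 3651 = (-140*48 - 140*sqrt(2 + 48) + 2*48*(-27) + 2*(-27)*sqrt(2 + 48)) - 3651 = (-6720 - 700*sqrt(2) - 2592 + 2*(-27)*sqrt(50)) - 3651 = (-6720 - 700*sqrt(2) - 2592 + 2*(-27)*(5*sqrt(2))) - 3651 = (-6720 - 700*sqrt(2) - 2592 - 270*sqrt(2)) - 3651 = (-9312 - 970*sqrt(2)) - 3651 = -12963 - 970*sqrt(2)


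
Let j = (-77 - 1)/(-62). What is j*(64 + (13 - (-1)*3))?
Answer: 3120/31 ≈ 100.65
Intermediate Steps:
j = 39/31 (j = -78*(-1/62) = 39/31 ≈ 1.2581)
j*(64 + (13 - (-1)*3)) = 39*(64 + (13 - (-1)*3))/31 = 39*(64 + (13 - 1*(-3)))/31 = 39*(64 + (13 + 3))/31 = 39*(64 + 16)/31 = (39/31)*80 = 3120/31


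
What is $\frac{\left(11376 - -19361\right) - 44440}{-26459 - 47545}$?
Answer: $\frac{13703}{74004} \approx 0.18517$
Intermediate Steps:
$\frac{\left(11376 - -19361\right) - 44440}{-26459 - 47545} = \frac{\left(11376 + 19361\right) - 44440}{-74004} = \left(30737 - 44440\right) \left(- \frac{1}{74004}\right) = \left(-13703\right) \left(- \frac{1}{74004}\right) = \frac{13703}{74004}$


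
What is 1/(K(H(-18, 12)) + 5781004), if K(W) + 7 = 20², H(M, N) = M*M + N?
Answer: 1/5781397 ≈ 1.7297e-7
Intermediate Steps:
H(M, N) = N + M² (H(M, N) = M² + N = N + M²)
K(W) = 393 (K(W) = -7 + 20² = -7 + 400 = 393)
1/(K(H(-18, 12)) + 5781004) = 1/(393 + 5781004) = 1/5781397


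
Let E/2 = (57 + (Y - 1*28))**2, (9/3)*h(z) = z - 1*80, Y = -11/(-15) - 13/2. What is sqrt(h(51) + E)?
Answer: 11*sqrt(7958)/30 ≈ 32.709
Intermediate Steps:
Y = -173/30 (Y = -11*(-1/15) - 13*1/2 = 11/15 - 13/2 = -173/30 ≈ -5.7667)
h(z) = -80/3 + z/3 (h(z) = (z - 1*80)/3 = (z - 80)/3 = (-80 + z)/3 = -80/3 + z/3)
E = 485809/450 (E = 2*(57 + (-173/30 - 1*28))**2 = 2*(57 + (-173/30 - 28))**2 = 2*(57 - 1013/30)**2 = 2*(697/30)**2 = 2*(485809/900) = 485809/450 ≈ 1079.6)
sqrt(h(51) + E) = sqrt((-80/3 + (1/3)*51) + 485809/450) = sqrt((-80/3 + 17) + 485809/450) = sqrt(-29/3 + 485809/450) = sqrt(481459/450) = 11*sqrt(7958)/30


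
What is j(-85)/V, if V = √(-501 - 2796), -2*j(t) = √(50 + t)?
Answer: -√2355/942 ≈ -0.051516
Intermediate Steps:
j(t) = -√(50 + t)/2
V = I*√3297 (V = √(-3297) = I*√3297 ≈ 57.419*I)
j(-85)/V = (-√(50 - 85)/2)/((I*√3297)) = (-I*√35/2)*(-I*√3297/3297) = -√2355/942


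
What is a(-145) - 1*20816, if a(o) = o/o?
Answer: -20815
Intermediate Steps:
a(o) = 1
a(-145) - 1*20816 = 1 - 1*20816 = 1 - 20816 = -20815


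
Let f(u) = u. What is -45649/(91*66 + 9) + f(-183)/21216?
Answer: -323196643/42538080 ≈ -7.5978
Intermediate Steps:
-45649/(91*66 + 9) + f(-183)/21216 = -45649/(91*66 + 9) - 183/21216 = -45649/(6006 + 9) - 183*1/21216 = -45649/6015 - 61/7072 = -323196643/42538080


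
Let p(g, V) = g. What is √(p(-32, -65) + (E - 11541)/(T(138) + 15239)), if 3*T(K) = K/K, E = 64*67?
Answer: I*√67879114730/45718 ≈ 5.6988*I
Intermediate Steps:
E = 4288
T(K) = ⅓ (T(K) = (K/K)/3 = (⅓)*1 = ⅓)
√(p(-32, -65) + (E - 11541)/(T(138) + 15239)) = √(-32 + (4288 - 11541)/(⅓ + 15239)) = √(-32 - 7253/45718/3) = √(-32 - 7253*3/45718) = √(-32 - 21759/45718) = √(-1484735/45718) = I*√67879114730/45718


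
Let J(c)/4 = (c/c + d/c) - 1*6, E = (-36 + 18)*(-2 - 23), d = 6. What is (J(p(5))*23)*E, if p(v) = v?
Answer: -157320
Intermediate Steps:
E = 450 (E = -18*(-25) = 450)
J(c) = -20 + 24/c (J(c) = 4*((c/c + 6/c) - 1*6) = 4*((1 + 6/c) - 6) = 4*(-5 + 6/c) = -20 + 24/c)
(J(p(5))*23)*E = ((-20 + 24/5)*23)*450 = -76/5*23*450 = -1748/5*450 = -157320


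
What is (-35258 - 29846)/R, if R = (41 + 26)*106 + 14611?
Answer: -65104/21713 ≈ -2.9984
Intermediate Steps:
R = 21713 (R = 67*106 + 14611 = 7102 + 14611 = 21713)
(-35258 - 29846)/R = (-35258 - 29846)/21713 = -65104*1/21713 = -65104/21713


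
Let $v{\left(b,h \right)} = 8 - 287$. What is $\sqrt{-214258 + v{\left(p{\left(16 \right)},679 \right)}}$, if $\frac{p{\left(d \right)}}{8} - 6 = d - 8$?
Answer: $i \sqrt{214537} \approx 463.18 i$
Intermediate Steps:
$p{\left(d \right)} = -16 + 8 d$ ($p{\left(d \right)} = 48 + 8 \left(d - 8\right) = 48 + 8 \left(-8 + d\right) = 48 + \left(-64 + 8 d\right) = -16 + 8 d$)
$v{\left(b,h \right)} = -279$
$\sqrt{-214258 + v{\left(p{\left(16 \right)},679 \right)}} = \sqrt{-214258 - 279} = \sqrt{-214537} = i \sqrt{214537}$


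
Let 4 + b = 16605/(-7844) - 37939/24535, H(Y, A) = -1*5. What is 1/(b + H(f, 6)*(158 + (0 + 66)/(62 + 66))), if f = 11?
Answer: -3079240640/2464135690491 ≈ -0.0012496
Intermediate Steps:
H(Y, A) = -5
b = -1474807351/192452540 (b = -4 + (16605/(-7844) - 37939/24535) = -4 + (16605*(-1/7844) - 37939*1/24535) = -4 + (-16605/7844 - 37939/24535) = -4 - 704997191/192452540 = -1474807351/192452540 ≈ -7.6632)
1/(b + H(f, 6)*(158 + (0 + 66)/(62 + 66))) = 1/(-1474807351/192452540 - 5*(158 + (0 + 66)/(62 + 66))) = 1/(-1474807351/192452540 - 5*(158 + 66/128)) = 1/(-1474807351/192452540 - 5*(158 + 66*(1/128))) = 1/(-1474807351/192452540 - 5*(158 + 33/64)) = 1/(-1474807351/192452540 - 5*10145/64) = 1/(-1474807351/192452540 - 50725/64) = 1/(-2464135690491/3079240640) = -3079240640/2464135690491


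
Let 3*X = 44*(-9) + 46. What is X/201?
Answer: -350/603 ≈ -0.58043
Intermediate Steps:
X = -350/3 (X = (44*(-9) + 46)/3 = (-396 + 46)/3 = (1/3)*(-350) = -350/3 ≈ -116.67)
X/201 = -350/3/201 = -350/3*1/201 = -350/603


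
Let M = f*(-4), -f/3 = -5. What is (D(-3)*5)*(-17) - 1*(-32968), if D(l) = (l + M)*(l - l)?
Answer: 32968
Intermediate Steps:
f = 15 (f = -3*(-5) = 15)
M = -60 (M = 15*(-4) = -60)
D(l) = 0 (D(l) = (l - 60)*(l - l) = (-60 + l)*0 = 0)
(D(-3)*5)*(-17) - 1*(-32968) = (0*5)*(-17) - 1*(-32968) = 0*(-17) + 32968 = 0 + 32968 = 32968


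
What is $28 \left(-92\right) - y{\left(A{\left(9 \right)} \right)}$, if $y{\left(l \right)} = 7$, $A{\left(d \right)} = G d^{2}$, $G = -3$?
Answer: $-2583$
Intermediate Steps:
$A{\left(d \right)} = - 3 d^{2}$
$28 \left(-92\right) - y{\left(A{\left(9 \right)} \right)} = 28 \left(-92\right) - 7 = -2576 - 7 = -2583$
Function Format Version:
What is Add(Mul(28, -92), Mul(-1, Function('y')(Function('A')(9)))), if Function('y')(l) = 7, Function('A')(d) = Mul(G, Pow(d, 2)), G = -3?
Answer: -2583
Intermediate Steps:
Function('A')(d) = Mul(-3, Pow(d, 2))
Add(Mul(28, -92), Mul(-1, Function('y')(Function('A')(9)))) = Add(Mul(28, -92), Mul(-1, 7)) = Add(-2576, -7) = -2583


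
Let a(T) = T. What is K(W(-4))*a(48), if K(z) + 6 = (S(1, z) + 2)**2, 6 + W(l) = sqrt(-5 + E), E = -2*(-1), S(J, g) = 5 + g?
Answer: -384 + 96*I*sqrt(3) ≈ -384.0 + 166.28*I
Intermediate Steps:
E = 2
W(l) = -6 + I*sqrt(3) (W(l) = -6 + sqrt(-5 + 2) = -6 + sqrt(-3) = -6 + I*sqrt(3))
K(z) = -6 + (7 + z)**2 (K(z) = -6 + ((5 + z) + 2)**2 = -6 + (7 + z)**2)
K(W(-4))*a(48) = (-6 + (7 + (-6 + I*sqrt(3)))**2)*48 = (-6 + (1 + I*sqrt(3))**2)*48 = -288 + 48*(1 + I*sqrt(3))**2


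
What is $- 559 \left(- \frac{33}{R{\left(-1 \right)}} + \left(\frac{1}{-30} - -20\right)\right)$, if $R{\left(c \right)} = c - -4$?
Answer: $- \frac{150371}{30} \approx -5012.4$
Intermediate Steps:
$R{\left(c \right)} = 4 + c$ ($R{\left(c \right)} = c + 4 = 4 + c$)
$- 559 \left(- \frac{33}{R{\left(-1 \right)}} + \left(\frac{1}{-30} - -20\right)\right) = - 559 \left(- \frac{33}{4 - 1} + \left(\frac{1}{-30} - -20\right)\right) = - 559 \left(- \frac{33}{3} + \left(- \frac{1}{30} + 20\right)\right) = - 559 \left(\left(-33\right) \frac{1}{3} + \frac{599}{30}\right) = - 559 \left(-11 + \frac{599}{30}\right) = \left(-559\right) \frac{269}{30} = - \frac{150371}{30}$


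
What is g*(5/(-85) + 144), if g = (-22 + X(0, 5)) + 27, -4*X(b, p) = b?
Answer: 12235/17 ≈ 719.71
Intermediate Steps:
X(b, p) = -b/4
g = 5 (g = (-22 - 1/4*0) + 27 = (-22 + 0) + 27 = -22 + 27 = 5)
g*(5/(-85) + 144) = 5*(5/(-85) + 144) = 5*(5*(-1/85) + 144) = 5*(-1/17 + 144) = 5*(2447/17) = 12235/17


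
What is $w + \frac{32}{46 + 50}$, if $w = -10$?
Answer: $- \frac{29}{3} \approx -9.6667$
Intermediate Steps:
$w + \frac{32}{46 + 50} = -10 + \frac{32}{46 + 50} = -10 + \frac{32}{96} = -10 + 32 \cdot \frac{1}{96} = -10 + \frac{1}{3} = - \frac{29}{3}$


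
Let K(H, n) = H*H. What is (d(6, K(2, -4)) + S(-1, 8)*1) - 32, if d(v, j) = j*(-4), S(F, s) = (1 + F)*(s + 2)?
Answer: -48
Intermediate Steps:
K(H, n) = H²
S(F, s) = (1 + F)*(2 + s)
d(v, j) = -4*j
(d(6, K(2, -4)) + S(-1, 8)*1) - 32 = (-4*2² + (2 + 8 + 2*(-1) - 1*8)*1) - 32 = (-4*4 + (2 + 8 - 2 - 8)*1) - 32 = (-16 + 0*1) - 32 = (-16 + 0) - 32 = -16 - 32 = -48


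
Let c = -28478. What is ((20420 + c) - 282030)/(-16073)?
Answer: 290088/16073 ≈ 18.048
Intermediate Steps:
((20420 + c) - 282030)/(-16073) = ((20420 - 28478) - 282030)/(-16073) = (-8058 - 282030)*(-1/16073) = -290088*(-1/16073) = 290088/16073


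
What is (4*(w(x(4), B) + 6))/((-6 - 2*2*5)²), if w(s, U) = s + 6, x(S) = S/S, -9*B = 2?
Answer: 1/13 ≈ 0.076923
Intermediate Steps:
B = -2/9 (B = -⅑*2 = -2/9 ≈ -0.22222)
x(S) = 1
w(s, U) = 6 + s
(4*(w(x(4), B) + 6))/((-6 - 2*2*5)²) = (4*((6 + 1) + 6))/((-6 - 2*2*5)²) = (4*(7 + 6))/((-6 - 4*5)²) = (4*13)/((-6 - 20)²) = 52/((-26)²) = 52/676 = 52*(1/676) = 1/13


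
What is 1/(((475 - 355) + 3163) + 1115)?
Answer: 1/4398 ≈ 0.00022738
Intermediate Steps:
1/(((475 - 355) + 3163) + 1115) = 1/((120 + 3163) + 1115) = 1/(3283 + 1115) = 1/4398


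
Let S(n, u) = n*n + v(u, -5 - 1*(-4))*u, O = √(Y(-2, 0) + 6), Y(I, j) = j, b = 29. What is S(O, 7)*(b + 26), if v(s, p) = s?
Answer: 3025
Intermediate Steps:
O = √6 (O = √(0 + 6) = √6 ≈ 2.4495)
S(n, u) = n² + u² (S(n, u) = n*n + u*u = n² + u²)
S(O, 7)*(b + 26) = ((√6)² + 7²)*(29 + 26) = (6 + 49)*55 = 55*55 = 3025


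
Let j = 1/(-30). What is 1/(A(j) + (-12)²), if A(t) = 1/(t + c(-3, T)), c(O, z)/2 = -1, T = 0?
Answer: 61/8754 ≈ 0.0069682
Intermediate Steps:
j = -1/30 ≈ -0.033333
c(O, z) = -2 (c(O, z) = 2*(-1) = -2)
A(t) = 1/(-2 + t) (A(t) = 1/(t - 2) = 1/(-2 + t))
1/(A(j) + (-12)²) = 1/(1/(-2 - 1/30) + (-12)²) = 1/(1/(-61/30) + 144) = 1/(-30/61 + 144) = 1/(8754/61) = 61/8754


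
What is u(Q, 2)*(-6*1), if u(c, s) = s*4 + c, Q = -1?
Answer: -42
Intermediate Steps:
u(c, s) = c + 4*s (u(c, s) = 4*s + c = c + 4*s)
u(Q, 2)*(-6*1) = (-1 + 4*2)*(-6*1) = (-1 + 8)*(-6) = 7*(-6) = -42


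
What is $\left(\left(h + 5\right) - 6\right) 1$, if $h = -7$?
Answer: $-8$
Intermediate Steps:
$\left(\left(h + 5\right) - 6\right) 1 = \left(\left(-7 + 5\right) - 6\right) 1 = \left(-2 - 6\right) 1 = \left(-8\right) 1 = -8$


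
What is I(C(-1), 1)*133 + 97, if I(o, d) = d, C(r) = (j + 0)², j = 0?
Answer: 230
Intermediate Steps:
C(r) = 0 (C(r) = (0 + 0)² = 0² = 0)
I(C(-1), 1)*133 + 97 = 1*133 + 97 = 133 + 97 = 230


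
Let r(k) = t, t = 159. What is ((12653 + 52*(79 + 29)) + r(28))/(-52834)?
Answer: -9214/26417 ≈ -0.34879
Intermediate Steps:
r(k) = 159
((12653 + 52*(79 + 29)) + r(28))/(-52834) = ((12653 + 52*(79 + 29)) + 159)/(-52834) = ((12653 + 52*108) + 159)*(-1/52834) = ((12653 + 5616) + 159)*(-1/52834) = (18269 + 159)*(-1/52834) = 18428*(-1/52834) = -9214/26417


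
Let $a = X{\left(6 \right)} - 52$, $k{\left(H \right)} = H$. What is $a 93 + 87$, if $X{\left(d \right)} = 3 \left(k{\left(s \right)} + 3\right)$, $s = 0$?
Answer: $-3912$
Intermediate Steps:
$X{\left(d \right)} = 9$ ($X{\left(d \right)} = 3 \left(0 + 3\right) = 3 \cdot 3 = 9$)
$a = -43$ ($a = 9 - 52 = -43$)
$a 93 + 87 = \left(-43\right) 93 + 87 = -3999 + 87 = -3912$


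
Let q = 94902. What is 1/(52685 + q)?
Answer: 1/147587 ≈ 6.7757e-6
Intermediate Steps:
1/(52685 + q) = 1/(52685 + 94902) = 1/147587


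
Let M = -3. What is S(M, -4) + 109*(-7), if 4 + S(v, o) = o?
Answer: -771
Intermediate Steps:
S(v, o) = -4 + o
S(M, -4) + 109*(-7) = (-4 - 4) + 109*(-7) = -8 - 763 = -771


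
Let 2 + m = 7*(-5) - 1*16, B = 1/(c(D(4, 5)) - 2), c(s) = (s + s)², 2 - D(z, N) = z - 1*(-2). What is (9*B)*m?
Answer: -477/62 ≈ -7.6936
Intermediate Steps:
D(z, N) = -z (D(z, N) = 2 - (z - 1*(-2)) = 2 - (z + 2) = 2 - (2 + z) = 2 + (-2 - z) = -z)
c(s) = 4*s² (c(s) = (2*s)² = 4*s²)
B = 1/62 (B = 1/(4*(-1*4)² - 2) = 1/(4*(-4)² - 2) = 1/(4*16 - 2) = 1/(64 - 2) = 1/62 ≈ 0.016129)
m = -53 (m = -2 + (7*(-5) - 1*16) = -2 + (-35 - 16) = -2 - 51 = -53)
(9*B)*m = (9*(1/62))*(-53) = (9/62)*(-53) = -477/62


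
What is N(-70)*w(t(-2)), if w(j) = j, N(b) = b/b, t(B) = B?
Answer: -2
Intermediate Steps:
N(b) = 1
N(-70)*w(t(-2)) = 1*(-2) = -2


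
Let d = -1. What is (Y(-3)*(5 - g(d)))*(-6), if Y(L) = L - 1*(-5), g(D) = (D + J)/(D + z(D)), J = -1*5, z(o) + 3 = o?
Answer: -228/5 ≈ -45.600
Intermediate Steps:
z(o) = -3 + o
J = -5
g(D) = (-5 + D)/(-3 + 2*D) (g(D) = (D - 5)/(D + (-3 + D)) = (-5 + D)/(-3 + 2*D))
Y(L) = 5 + L (Y(L) = L + 5 = 5 + L)
(Y(-3)*(5 - g(d)))*(-6) = ((5 - 3)*(5 - (-5 - 1)/(-3 + 2*(-1))))*(-6) = (2*(5 - (-6)/(-3 - 2)))*(-6) = (2*(5 - (-6)/(-5)))*(-6) = (2*(5 - (-1)*(-6)/5))*(-6) = (2*(5 - 1*6/5))*(-6) = (2*(5 - 6/5))*(-6) = (2*(19/5))*(-6) = (38/5)*(-6) = -228/5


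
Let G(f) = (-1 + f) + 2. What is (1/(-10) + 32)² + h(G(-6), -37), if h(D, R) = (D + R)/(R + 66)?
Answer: 2946869/2900 ≈ 1016.2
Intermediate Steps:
G(f) = 1 + f
h(D, R) = (D + R)/(66 + R)
(1/(-10) + 32)² + h(G(-6), -37) = (1/(-10) + 32)² + ((1 - 6) - 37)/(66 - 37) = (-⅒ + 32)² + (-5 - 37)/29 = (319/10)² + (1/29)*(-42) = 101761/100 - 42/29 = 2946869/2900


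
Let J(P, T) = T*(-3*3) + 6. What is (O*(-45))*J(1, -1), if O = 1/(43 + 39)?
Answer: -675/82 ≈ -8.2317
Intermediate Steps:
J(P, T) = 6 - 9*T (J(P, T) = T*(-9) + 6 = -9*T + 6 = 6 - 9*T)
O = 1/82 ≈ 0.012195
(O*(-45))*J(1, -1) = ((1/82)*(-45))*(6 - 9*(-1)) = -45*(6 + 9)/82 = -45/82*15 = -675/82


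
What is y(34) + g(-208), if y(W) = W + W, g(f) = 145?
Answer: 213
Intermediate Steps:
y(W) = 2*W
y(34) + g(-208) = 2*34 + 145 = 68 + 145 = 213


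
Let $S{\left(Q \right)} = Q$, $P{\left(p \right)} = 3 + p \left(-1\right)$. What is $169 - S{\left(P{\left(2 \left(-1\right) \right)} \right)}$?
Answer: $164$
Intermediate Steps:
$P{\left(p \right)} = 3 - p$
$169 - S{\left(P{\left(2 \left(-1\right) \right)} \right)} = 169 - \left(3 - 2 \left(-1\right)\right) = 169 - \left(3 - -2\right) = 169 - \left(3 + 2\right) = 169 - 5 = 164$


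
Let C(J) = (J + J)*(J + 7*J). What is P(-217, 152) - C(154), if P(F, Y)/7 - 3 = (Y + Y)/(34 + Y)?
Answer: -35286391/93 ≈ -3.7942e+5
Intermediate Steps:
C(J) = 16*J**2 (C(J) = (2*J)*(8*J) = 16*J**2)
P(F, Y) = 21 + 14*Y/(34 + Y) (P(F, Y) = 21 + 7*((Y + Y)/(34 + Y)) = 21 + 7*((2*Y)/(34 + Y)) = 21 + 7*(2*Y/(34 + Y)) = 21 + 14*Y/(34 + Y))
P(-217, 152) - C(154) = 7*(102 + 5*152)/(34 + 152) - 16*154**2 = 7*(102 + 760)/186 - 16*23716 = 7*(1/186)*862 - 1*379456 = 3017/93 - 379456 = -35286391/93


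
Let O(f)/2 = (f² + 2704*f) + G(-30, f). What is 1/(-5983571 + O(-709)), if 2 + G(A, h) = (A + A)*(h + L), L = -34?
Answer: -1/8723325 ≈ -1.1464e-7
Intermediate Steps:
G(A, h) = -2 + 2*A*(-34 + h) (G(A, h) = -2 + (A + A)*(h - 34) = -2 + (2*A)*(-34 + h) = -2 + 2*A*(-34 + h))
O(f) = 4076 + 2*f² + 5288*f (O(f) = 2*((f² + 2704*f) + (-2 - 68*(-30) + 2*(-30)*f)) = 2*((f² + 2704*f) + (-2 + 2040 - 60*f)) = 2*((f² + 2704*f) + (2038 - 60*f)) = 2*(2038 + f² + 2644*f) = 4076 + 2*f² + 5288*f)
1/(-5983571 + O(-709)) = 1/(-5983571 + (4076 + 2*(-709)² + 5288*(-709))) = 1/(-5983571 + (4076 + 2*502681 - 3749192)) = 1/(-5983571 + (4076 + 1005362 - 3749192)) = 1/(-5983571 - 2739754) = 1/(-8723325) = -1/8723325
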